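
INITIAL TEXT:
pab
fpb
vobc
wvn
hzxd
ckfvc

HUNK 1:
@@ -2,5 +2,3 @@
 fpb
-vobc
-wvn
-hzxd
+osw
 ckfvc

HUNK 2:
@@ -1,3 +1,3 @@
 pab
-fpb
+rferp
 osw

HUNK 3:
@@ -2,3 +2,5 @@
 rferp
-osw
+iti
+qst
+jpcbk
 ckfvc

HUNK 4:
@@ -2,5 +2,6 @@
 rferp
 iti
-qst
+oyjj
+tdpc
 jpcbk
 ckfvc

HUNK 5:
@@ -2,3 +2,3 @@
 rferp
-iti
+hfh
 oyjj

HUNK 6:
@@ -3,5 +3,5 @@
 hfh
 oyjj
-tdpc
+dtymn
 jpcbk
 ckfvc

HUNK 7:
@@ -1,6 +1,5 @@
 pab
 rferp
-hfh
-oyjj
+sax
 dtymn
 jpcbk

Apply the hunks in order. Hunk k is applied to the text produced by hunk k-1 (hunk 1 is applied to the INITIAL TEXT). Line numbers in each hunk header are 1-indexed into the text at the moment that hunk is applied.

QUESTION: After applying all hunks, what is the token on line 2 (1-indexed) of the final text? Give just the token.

Hunk 1: at line 2 remove [vobc,wvn,hzxd] add [osw] -> 4 lines: pab fpb osw ckfvc
Hunk 2: at line 1 remove [fpb] add [rferp] -> 4 lines: pab rferp osw ckfvc
Hunk 3: at line 2 remove [osw] add [iti,qst,jpcbk] -> 6 lines: pab rferp iti qst jpcbk ckfvc
Hunk 4: at line 2 remove [qst] add [oyjj,tdpc] -> 7 lines: pab rferp iti oyjj tdpc jpcbk ckfvc
Hunk 5: at line 2 remove [iti] add [hfh] -> 7 lines: pab rferp hfh oyjj tdpc jpcbk ckfvc
Hunk 6: at line 3 remove [tdpc] add [dtymn] -> 7 lines: pab rferp hfh oyjj dtymn jpcbk ckfvc
Hunk 7: at line 1 remove [hfh,oyjj] add [sax] -> 6 lines: pab rferp sax dtymn jpcbk ckfvc
Final line 2: rferp

Answer: rferp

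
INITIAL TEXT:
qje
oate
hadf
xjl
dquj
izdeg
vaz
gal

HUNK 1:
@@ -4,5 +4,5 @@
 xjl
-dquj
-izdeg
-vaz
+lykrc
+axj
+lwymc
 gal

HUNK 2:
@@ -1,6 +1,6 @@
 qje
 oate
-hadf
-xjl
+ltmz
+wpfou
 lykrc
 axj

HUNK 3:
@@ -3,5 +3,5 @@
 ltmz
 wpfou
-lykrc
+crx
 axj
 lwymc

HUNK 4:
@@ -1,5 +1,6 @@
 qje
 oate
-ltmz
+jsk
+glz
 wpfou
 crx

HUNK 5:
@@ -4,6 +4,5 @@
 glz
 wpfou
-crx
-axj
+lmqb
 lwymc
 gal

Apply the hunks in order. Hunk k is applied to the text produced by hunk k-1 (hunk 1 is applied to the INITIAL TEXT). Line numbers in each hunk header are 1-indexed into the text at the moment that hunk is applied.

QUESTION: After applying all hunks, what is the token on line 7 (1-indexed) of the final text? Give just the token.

Answer: lwymc

Derivation:
Hunk 1: at line 4 remove [dquj,izdeg,vaz] add [lykrc,axj,lwymc] -> 8 lines: qje oate hadf xjl lykrc axj lwymc gal
Hunk 2: at line 1 remove [hadf,xjl] add [ltmz,wpfou] -> 8 lines: qje oate ltmz wpfou lykrc axj lwymc gal
Hunk 3: at line 3 remove [lykrc] add [crx] -> 8 lines: qje oate ltmz wpfou crx axj lwymc gal
Hunk 4: at line 1 remove [ltmz] add [jsk,glz] -> 9 lines: qje oate jsk glz wpfou crx axj lwymc gal
Hunk 5: at line 4 remove [crx,axj] add [lmqb] -> 8 lines: qje oate jsk glz wpfou lmqb lwymc gal
Final line 7: lwymc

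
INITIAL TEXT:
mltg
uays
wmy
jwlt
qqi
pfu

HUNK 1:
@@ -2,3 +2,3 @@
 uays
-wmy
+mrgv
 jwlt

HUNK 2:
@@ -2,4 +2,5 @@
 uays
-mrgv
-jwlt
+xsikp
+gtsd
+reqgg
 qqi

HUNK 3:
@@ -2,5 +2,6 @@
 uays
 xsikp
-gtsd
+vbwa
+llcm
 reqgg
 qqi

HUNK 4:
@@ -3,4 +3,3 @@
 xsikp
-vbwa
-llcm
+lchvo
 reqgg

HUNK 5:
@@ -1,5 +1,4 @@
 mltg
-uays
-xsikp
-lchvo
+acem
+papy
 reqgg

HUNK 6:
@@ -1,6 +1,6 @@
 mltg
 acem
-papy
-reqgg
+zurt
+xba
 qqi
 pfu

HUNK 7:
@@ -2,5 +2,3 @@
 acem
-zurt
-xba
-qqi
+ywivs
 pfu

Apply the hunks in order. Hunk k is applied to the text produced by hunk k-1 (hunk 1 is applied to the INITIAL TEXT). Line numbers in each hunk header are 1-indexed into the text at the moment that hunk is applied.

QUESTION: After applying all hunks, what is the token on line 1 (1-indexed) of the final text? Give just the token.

Hunk 1: at line 2 remove [wmy] add [mrgv] -> 6 lines: mltg uays mrgv jwlt qqi pfu
Hunk 2: at line 2 remove [mrgv,jwlt] add [xsikp,gtsd,reqgg] -> 7 lines: mltg uays xsikp gtsd reqgg qqi pfu
Hunk 3: at line 2 remove [gtsd] add [vbwa,llcm] -> 8 lines: mltg uays xsikp vbwa llcm reqgg qqi pfu
Hunk 4: at line 3 remove [vbwa,llcm] add [lchvo] -> 7 lines: mltg uays xsikp lchvo reqgg qqi pfu
Hunk 5: at line 1 remove [uays,xsikp,lchvo] add [acem,papy] -> 6 lines: mltg acem papy reqgg qqi pfu
Hunk 6: at line 1 remove [papy,reqgg] add [zurt,xba] -> 6 lines: mltg acem zurt xba qqi pfu
Hunk 7: at line 2 remove [zurt,xba,qqi] add [ywivs] -> 4 lines: mltg acem ywivs pfu
Final line 1: mltg

Answer: mltg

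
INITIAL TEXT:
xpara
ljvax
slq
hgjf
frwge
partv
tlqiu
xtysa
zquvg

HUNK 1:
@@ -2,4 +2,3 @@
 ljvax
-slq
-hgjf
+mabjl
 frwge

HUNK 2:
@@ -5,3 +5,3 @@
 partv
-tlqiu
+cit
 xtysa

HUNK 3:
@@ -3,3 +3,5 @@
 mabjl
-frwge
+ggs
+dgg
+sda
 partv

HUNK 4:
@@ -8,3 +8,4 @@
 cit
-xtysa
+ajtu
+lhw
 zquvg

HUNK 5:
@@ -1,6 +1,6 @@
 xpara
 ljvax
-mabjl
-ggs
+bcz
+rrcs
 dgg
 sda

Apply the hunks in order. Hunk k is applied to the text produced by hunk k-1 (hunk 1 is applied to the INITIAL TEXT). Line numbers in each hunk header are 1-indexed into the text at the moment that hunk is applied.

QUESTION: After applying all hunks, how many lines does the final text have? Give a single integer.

Answer: 11

Derivation:
Hunk 1: at line 2 remove [slq,hgjf] add [mabjl] -> 8 lines: xpara ljvax mabjl frwge partv tlqiu xtysa zquvg
Hunk 2: at line 5 remove [tlqiu] add [cit] -> 8 lines: xpara ljvax mabjl frwge partv cit xtysa zquvg
Hunk 3: at line 3 remove [frwge] add [ggs,dgg,sda] -> 10 lines: xpara ljvax mabjl ggs dgg sda partv cit xtysa zquvg
Hunk 4: at line 8 remove [xtysa] add [ajtu,lhw] -> 11 lines: xpara ljvax mabjl ggs dgg sda partv cit ajtu lhw zquvg
Hunk 5: at line 1 remove [mabjl,ggs] add [bcz,rrcs] -> 11 lines: xpara ljvax bcz rrcs dgg sda partv cit ajtu lhw zquvg
Final line count: 11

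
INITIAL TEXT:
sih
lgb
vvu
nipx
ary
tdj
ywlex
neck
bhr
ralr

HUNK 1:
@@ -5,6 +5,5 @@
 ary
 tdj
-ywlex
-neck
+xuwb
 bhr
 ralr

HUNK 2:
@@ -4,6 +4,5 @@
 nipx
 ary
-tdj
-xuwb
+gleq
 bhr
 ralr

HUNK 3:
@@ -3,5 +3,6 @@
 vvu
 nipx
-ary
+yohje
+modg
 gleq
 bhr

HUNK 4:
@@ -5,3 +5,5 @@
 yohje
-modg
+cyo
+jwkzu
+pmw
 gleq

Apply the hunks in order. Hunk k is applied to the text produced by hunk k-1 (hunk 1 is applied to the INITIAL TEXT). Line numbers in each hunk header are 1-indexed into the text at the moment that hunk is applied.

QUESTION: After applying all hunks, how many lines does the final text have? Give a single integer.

Hunk 1: at line 5 remove [ywlex,neck] add [xuwb] -> 9 lines: sih lgb vvu nipx ary tdj xuwb bhr ralr
Hunk 2: at line 4 remove [tdj,xuwb] add [gleq] -> 8 lines: sih lgb vvu nipx ary gleq bhr ralr
Hunk 3: at line 3 remove [ary] add [yohje,modg] -> 9 lines: sih lgb vvu nipx yohje modg gleq bhr ralr
Hunk 4: at line 5 remove [modg] add [cyo,jwkzu,pmw] -> 11 lines: sih lgb vvu nipx yohje cyo jwkzu pmw gleq bhr ralr
Final line count: 11

Answer: 11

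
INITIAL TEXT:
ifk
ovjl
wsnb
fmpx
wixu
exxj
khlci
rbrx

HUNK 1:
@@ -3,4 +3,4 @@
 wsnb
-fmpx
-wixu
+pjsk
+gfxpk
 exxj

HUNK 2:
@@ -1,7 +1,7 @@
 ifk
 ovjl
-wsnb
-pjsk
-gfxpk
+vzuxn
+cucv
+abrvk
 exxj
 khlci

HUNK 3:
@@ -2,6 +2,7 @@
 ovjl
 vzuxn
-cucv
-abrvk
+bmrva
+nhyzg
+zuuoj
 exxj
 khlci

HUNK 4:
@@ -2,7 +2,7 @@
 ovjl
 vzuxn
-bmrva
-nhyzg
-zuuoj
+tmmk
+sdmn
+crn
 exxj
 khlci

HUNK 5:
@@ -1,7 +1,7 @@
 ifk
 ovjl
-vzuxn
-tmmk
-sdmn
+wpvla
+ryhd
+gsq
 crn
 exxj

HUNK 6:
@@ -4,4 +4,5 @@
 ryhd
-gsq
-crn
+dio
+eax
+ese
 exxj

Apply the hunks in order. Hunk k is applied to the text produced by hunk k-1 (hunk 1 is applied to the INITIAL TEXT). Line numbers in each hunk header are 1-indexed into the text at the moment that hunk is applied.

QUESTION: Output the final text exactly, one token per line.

Hunk 1: at line 3 remove [fmpx,wixu] add [pjsk,gfxpk] -> 8 lines: ifk ovjl wsnb pjsk gfxpk exxj khlci rbrx
Hunk 2: at line 1 remove [wsnb,pjsk,gfxpk] add [vzuxn,cucv,abrvk] -> 8 lines: ifk ovjl vzuxn cucv abrvk exxj khlci rbrx
Hunk 3: at line 2 remove [cucv,abrvk] add [bmrva,nhyzg,zuuoj] -> 9 lines: ifk ovjl vzuxn bmrva nhyzg zuuoj exxj khlci rbrx
Hunk 4: at line 2 remove [bmrva,nhyzg,zuuoj] add [tmmk,sdmn,crn] -> 9 lines: ifk ovjl vzuxn tmmk sdmn crn exxj khlci rbrx
Hunk 5: at line 1 remove [vzuxn,tmmk,sdmn] add [wpvla,ryhd,gsq] -> 9 lines: ifk ovjl wpvla ryhd gsq crn exxj khlci rbrx
Hunk 6: at line 4 remove [gsq,crn] add [dio,eax,ese] -> 10 lines: ifk ovjl wpvla ryhd dio eax ese exxj khlci rbrx

Answer: ifk
ovjl
wpvla
ryhd
dio
eax
ese
exxj
khlci
rbrx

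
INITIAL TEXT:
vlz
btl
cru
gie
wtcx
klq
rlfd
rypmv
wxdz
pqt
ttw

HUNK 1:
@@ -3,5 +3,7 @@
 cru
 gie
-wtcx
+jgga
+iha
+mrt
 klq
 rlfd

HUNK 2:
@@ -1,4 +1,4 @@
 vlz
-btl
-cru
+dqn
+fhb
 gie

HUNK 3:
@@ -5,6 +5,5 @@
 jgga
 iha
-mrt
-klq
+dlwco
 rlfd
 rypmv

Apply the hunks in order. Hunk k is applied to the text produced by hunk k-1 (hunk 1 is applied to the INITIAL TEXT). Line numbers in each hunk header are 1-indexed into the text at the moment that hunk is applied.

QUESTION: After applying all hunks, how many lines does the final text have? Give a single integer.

Answer: 12

Derivation:
Hunk 1: at line 3 remove [wtcx] add [jgga,iha,mrt] -> 13 lines: vlz btl cru gie jgga iha mrt klq rlfd rypmv wxdz pqt ttw
Hunk 2: at line 1 remove [btl,cru] add [dqn,fhb] -> 13 lines: vlz dqn fhb gie jgga iha mrt klq rlfd rypmv wxdz pqt ttw
Hunk 3: at line 5 remove [mrt,klq] add [dlwco] -> 12 lines: vlz dqn fhb gie jgga iha dlwco rlfd rypmv wxdz pqt ttw
Final line count: 12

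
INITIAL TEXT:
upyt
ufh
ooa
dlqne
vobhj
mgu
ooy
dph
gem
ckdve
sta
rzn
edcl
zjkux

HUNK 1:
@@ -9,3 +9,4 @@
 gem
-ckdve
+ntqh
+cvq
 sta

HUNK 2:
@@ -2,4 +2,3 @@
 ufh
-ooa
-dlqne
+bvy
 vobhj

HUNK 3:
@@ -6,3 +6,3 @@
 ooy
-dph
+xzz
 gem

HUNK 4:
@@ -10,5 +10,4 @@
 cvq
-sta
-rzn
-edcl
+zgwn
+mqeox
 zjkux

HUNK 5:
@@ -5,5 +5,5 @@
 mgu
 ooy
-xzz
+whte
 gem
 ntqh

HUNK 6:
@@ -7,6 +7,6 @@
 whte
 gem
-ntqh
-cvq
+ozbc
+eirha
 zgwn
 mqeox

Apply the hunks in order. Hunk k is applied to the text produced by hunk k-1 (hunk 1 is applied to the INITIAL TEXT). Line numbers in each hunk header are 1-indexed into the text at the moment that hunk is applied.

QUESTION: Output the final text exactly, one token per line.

Answer: upyt
ufh
bvy
vobhj
mgu
ooy
whte
gem
ozbc
eirha
zgwn
mqeox
zjkux

Derivation:
Hunk 1: at line 9 remove [ckdve] add [ntqh,cvq] -> 15 lines: upyt ufh ooa dlqne vobhj mgu ooy dph gem ntqh cvq sta rzn edcl zjkux
Hunk 2: at line 2 remove [ooa,dlqne] add [bvy] -> 14 lines: upyt ufh bvy vobhj mgu ooy dph gem ntqh cvq sta rzn edcl zjkux
Hunk 3: at line 6 remove [dph] add [xzz] -> 14 lines: upyt ufh bvy vobhj mgu ooy xzz gem ntqh cvq sta rzn edcl zjkux
Hunk 4: at line 10 remove [sta,rzn,edcl] add [zgwn,mqeox] -> 13 lines: upyt ufh bvy vobhj mgu ooy xzz gem ntqh cvq zgwn mqeox zjkux
Hunk 5: at line 5 remove [xzz] add [whte] -> 13 lines: upyt ufh bvy vobhj mgu ooy whte gem ntqh cvq zgwn mqeox zjkux
Hunk 6: at line 7 remove [ntqh,cvq] add [ozbc,eirha] -> 13 lines: upyt ufh bvy vobhj mgu ooy whte gem ozbc eirha zgwn mqeox zjkux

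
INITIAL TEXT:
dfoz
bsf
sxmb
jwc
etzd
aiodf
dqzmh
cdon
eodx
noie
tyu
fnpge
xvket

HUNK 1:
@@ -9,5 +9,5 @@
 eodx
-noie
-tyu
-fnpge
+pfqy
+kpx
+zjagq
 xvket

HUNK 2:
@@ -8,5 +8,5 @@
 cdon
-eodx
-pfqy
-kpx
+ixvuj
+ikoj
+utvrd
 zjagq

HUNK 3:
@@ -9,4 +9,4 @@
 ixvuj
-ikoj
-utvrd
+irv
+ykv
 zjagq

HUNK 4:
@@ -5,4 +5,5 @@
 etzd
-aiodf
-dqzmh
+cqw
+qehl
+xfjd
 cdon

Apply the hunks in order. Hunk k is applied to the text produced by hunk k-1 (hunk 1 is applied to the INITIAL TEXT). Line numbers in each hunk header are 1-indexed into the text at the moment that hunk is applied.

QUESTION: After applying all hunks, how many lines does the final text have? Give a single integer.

Answer: 14

Derivation:
Hunk 1: at line 9 remove [noie,tyu,fnpge] add [pfqy,kpx,zjagq] -> 13 lines: dfoz bsf sxmb jwc etzd aiodf dqzmh cdon eodx pfqy kpx zjagq xvket
Hunk 2: at line 8 remove [eodx,pfqy,kpx] add [ixvuj,ikoj,utvrd] -> 13 lines: dfoz bsf sxmb jwc etzd aiodf dqzmh cdon ixvuj ikoj utvrd zjagq xvket
Hunk 3: at line 9 remove [ikoj,utvrd] add [irv,ykv] -> 13 lines: dfoz bsf sxmb jwc etzd aiodf dqzmh cdon ixvuj irv ykv zjagq xvket
Hunk 4: at line 5 remove [aiodf,dqzmh] add [cqw,qehl,xfjd] -> 14 lines: dfoz bsf sxmb jwc etzd cqw qehl xfjd cdon ixvuj irv ykv zjagq xvket
Final line count: 14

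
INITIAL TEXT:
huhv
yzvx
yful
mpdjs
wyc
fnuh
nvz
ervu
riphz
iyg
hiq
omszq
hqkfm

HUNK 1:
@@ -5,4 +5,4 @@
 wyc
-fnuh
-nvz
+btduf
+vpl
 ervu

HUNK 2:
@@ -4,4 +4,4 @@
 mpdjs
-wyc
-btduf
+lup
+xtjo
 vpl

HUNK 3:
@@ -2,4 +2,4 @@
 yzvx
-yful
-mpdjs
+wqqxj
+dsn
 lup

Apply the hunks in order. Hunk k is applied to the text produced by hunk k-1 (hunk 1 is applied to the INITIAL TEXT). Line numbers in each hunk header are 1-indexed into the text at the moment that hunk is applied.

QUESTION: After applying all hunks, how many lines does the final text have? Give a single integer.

Answer: 13

Derivation:
Hunk 1: at line 5 remove [fnuh,nvz] add [btduf,vpl] -> 13 lines: huhv yzvx yful mpdjs wyc btduf vpl ervu riphz iyg hiq omszq hqkfm
Hunk 2: at line 4 remove [wyc,btduf] add [lup,xtjo] -> 13 lines: huhv yzvx yful mpdjs lup xtjo vpl ervu riphz iyg hiq omszq hqkfm
Hunk 3: at line 2 remove [yful,mpdjs] add [wqqxj,dsn] -> 13 lines: huhv yzvx wqqxj dsn lup xtjo vpl ervu riphz iyg hiq omszq hqkfm
Final line count: 13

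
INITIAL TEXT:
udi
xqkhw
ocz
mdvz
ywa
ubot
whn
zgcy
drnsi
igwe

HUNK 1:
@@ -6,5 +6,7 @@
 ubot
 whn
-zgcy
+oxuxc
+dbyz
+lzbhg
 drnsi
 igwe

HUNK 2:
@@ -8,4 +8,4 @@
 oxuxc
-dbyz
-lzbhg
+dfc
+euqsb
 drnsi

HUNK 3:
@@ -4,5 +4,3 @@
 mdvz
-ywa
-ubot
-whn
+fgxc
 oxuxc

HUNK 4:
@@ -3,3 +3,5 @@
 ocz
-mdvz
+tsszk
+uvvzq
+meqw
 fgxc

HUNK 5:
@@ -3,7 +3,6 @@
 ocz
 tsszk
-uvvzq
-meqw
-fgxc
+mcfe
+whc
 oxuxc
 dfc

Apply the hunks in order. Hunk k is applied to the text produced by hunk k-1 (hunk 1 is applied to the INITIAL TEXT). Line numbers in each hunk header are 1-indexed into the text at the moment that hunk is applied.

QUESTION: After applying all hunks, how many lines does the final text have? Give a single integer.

Answer: 11

Derivation:
Hunk 1: at line 6 remove [zgcy] add [oxuxc,dbyz,lzbhg] -> 12 lines: udi xqkhw ocz mdvz ywa ubot whn oxuxc dbyz lzbhg drnsi igwe
Hunk 2: at line 8 remove [dbyz,lzbhg] add [dfc,euqsb] -> 12 lines: udi xqkhw ocz mdvz ywa ubot whn oxuxc dfc euqsb drnsi igwe
Hunk 3: at line 4 remove [ywa,ubot,whn] add [fgxc] -> 10 lines: udi xqkhw ocz mdvz fgxc oxuxc dfc euqsb drnsi igwe
Hunk 4: at line 3 remove [mdvz] add [tsszk,uvvzq,meqw] -> 12 lines: udi xqkhw ocz tsszk uvvzq meqw fgxc oxuxc dfc euqsb drnsi igwe
Hunk 5: at line 3 remove [uvvzq,meqw,fgxc] add [mcfe,whc] -> 11 lines: udi xqkhw ocz tsszk mcfe whc oxuxc dfc euqsb drnsi igwe
Final line count: 11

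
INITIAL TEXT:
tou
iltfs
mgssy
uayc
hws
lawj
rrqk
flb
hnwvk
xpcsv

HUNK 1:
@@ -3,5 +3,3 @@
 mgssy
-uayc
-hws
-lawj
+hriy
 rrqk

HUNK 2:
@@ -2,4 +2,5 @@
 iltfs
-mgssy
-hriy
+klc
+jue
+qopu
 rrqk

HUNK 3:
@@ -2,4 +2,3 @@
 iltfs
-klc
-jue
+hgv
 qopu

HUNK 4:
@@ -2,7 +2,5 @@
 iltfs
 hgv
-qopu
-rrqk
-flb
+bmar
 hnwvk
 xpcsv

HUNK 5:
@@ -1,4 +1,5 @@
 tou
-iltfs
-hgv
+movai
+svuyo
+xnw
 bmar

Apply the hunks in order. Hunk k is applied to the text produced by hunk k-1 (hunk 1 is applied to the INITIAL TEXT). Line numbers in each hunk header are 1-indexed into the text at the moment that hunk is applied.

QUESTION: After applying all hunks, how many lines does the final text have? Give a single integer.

Answer: 7

Derivation:
Hunk 1: at line 3 remove [uayc,hws,lawj] add [hriy] -> 8 lines: tou iltfs mgssy hriy rrqk flb hnwvk xpcsv
Hunk 2: at line 2 remove [mgssy,hriy] add [klc,jue,qopu] -> 9 lines: tou iltfs klc jue qopu rrqk flb hnwvk xpcsv
Hunk 3: at line 2 remove [klc,jue] add [hgv] -> 8 lines: tou iltfs hgv qopu rrqk flb hnwvk xpcsv
Hunk 4: at line 2 remove [qopu,rrqk,flb] add [bmar] -> 6 lines: tou iltfs hgv bmar hnwvk xpcsv
Hunk 5: at line 1 remove [iltfs,hgv] add [movai,svuyo,xnw] -> 7 lines: tou movai svuyo xnw bmar hnwvk xpcsv
Final line count: 7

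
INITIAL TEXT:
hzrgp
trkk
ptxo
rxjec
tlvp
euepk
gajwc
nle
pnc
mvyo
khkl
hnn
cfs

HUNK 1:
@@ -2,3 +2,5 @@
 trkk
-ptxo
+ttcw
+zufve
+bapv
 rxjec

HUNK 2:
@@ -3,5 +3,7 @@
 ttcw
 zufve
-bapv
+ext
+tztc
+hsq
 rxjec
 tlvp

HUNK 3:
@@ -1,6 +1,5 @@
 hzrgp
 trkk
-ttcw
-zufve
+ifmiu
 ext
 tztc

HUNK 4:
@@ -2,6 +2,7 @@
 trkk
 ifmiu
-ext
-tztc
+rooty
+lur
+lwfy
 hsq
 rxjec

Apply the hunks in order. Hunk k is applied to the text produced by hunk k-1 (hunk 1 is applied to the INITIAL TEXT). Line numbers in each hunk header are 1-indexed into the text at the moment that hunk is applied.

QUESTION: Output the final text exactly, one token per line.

Hunk 1: at line 2 remove [ptxo] add [ttcw,zufve,bapv] -> 15 lines: hzrgp trkk ttcw zufve bapv rxjec tlvp euepk gajwc nle pnc mvyo khkl hnn cfs
Hunk 2: at line 3 remove [bapv] add [ext,tztc,hsq] -> 17 lines: hzrgp trkk ttcw zufve ext tztc hsq rxjec tlvp euepk gajwc nle pnc mvyo khkl hnn cfs
Hunk 3: at line 1 remove [ttcw,zufve] add [ifmiu] -> 16 lines: hzrgp trkk ifmiu ext tztc hsq rxjec tlvp euepk gajwc nle pnc mvyo khkl hnn cfs
Hunk 4: at line 2 remove [ext,tztc] add [rooty,lur,lwfy] -> 17 lines: hzrgp trkk ifmiu rooty lur lwfy hsq rxjec tlvp euepk gajwc nle pnc mvyo khkl hnn cfs

Answer: hzrgp
trkk
ifmiu
rooty
lur
lwfy
hsq
rxjec
tlvp
euepk
gajwc
nle
pnc
mvyo
khkl
hnn
cfs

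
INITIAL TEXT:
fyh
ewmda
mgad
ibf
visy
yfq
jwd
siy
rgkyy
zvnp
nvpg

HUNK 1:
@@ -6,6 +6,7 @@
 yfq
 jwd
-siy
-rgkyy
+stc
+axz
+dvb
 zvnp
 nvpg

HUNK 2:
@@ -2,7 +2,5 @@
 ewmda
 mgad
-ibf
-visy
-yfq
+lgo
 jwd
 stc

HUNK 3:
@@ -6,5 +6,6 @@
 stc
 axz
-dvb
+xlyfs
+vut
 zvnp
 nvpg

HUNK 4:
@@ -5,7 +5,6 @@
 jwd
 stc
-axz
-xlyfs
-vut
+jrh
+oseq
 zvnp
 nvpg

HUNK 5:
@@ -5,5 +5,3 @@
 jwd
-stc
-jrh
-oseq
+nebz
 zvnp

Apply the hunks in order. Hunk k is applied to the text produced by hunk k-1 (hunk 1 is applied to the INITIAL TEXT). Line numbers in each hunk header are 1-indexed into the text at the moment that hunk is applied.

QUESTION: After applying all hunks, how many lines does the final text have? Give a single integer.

Hunk 1: at line 6 remove [siy,rgkyy] add [stc,axz,dvb] -> 12 lines: fyh ewmda mgad ibf visy yfq jwd stc axz dvb zvnp nvpg
Hunk 2: at line 2 remove [ibf,visy,yfq] add [lgo] -> 10 lines: fyh ewmda mgad lgo jwd stc axz dvb zvnp nvpg
Hunk 3: at line 6 remove [dvb] add [xlyfs,vut] -> 11 lines: fyh ewmda mgad lgo jwd stc axz xlyfs vut zvnp nvpg
Hunk 4: at line 5 remove [axz,xlyfs,vut] add [jrh,oseq] -> 10 lines: fyh ewmda mgad lgo jwd stc jrh oseq zvnp nvpg
Hunk 5: at line 5 remove [stc,jrh,oseq] add [nebz] -> 8 lines: fyh ewmda mgad lgo jwd nebz zvnp nvpg
Final line count: 8

Answer: 8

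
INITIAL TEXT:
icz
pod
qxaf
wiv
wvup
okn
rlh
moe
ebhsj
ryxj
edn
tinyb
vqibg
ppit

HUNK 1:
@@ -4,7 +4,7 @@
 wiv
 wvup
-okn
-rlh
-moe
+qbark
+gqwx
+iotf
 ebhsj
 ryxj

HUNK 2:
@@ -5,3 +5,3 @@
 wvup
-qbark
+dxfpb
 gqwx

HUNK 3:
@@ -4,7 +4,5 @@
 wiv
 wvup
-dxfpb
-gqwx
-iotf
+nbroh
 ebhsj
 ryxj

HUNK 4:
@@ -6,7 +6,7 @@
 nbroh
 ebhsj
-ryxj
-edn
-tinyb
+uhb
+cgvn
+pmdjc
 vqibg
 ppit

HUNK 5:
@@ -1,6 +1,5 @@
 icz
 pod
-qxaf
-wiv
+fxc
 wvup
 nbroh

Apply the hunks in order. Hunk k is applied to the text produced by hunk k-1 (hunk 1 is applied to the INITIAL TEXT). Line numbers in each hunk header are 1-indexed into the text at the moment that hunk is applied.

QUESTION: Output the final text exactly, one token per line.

Hunk 1: at line 4 remove [okn,rlh,moe] add [qbark,gqwx,iotf] -> 14 lines: icz pod qxaf wiv wvup qbark gqwx iotf ebhsj ryxj edn tinyb vqibg ppit
Hunk 2: at line 5 remove [qbark] add [dxfpb] -> 14 lines: icz pod qxaf wiv wvup dxfpb gqwx iotf ebhsj ryxj edn tinyb vqibg ppit
Hunk 3: at line 4 remove [dxfpb,gqwx,iotf] add [nbroh] -> 12 lines: icz pod qxaf wiv wvup nbroh ebhsj ryxj edn tinyb vqibg ppit
Hunk 4: at line 6 remove [ryxj,edn,tinyb] add [uhb,cgvn,pmdjc] -> 12 lines: icz pod qxaf wiv wvup nbroh ebhsj uhb cgvn pmdjc vqibg ppit
Hunk 5: at line 1 remove [qxaf,wiv] add [fxc] -> 11 lines: icz pod fxc wvup nbroh ebhsj uhb cgvn pmdjc vqibg ppit

Answer: icz
pod
fxc
wvup
nbroh
ebhsj
uhb
cgvn
pmdjc
vqibg
ppit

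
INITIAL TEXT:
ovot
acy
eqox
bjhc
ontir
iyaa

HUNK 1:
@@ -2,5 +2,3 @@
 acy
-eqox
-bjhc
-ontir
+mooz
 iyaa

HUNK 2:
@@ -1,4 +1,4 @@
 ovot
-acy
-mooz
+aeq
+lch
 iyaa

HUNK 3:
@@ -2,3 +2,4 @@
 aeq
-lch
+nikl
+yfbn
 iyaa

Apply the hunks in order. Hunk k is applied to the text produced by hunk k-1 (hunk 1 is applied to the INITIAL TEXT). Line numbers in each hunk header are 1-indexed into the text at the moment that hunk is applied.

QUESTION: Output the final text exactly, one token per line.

Answer: ovot
aeq
nikl
yfbn
iyaa

Derivation:
Hunk 1: at line 2 remove [eqox,bjhc,ontir] add [mooz] -> 4 lines: ovot acy mooz iyaa
Hunk 2: at line 1 remove [acy,mooz] add [aeq,lch] -> 4 lines: ovot aeq lch iyaa
Hunk 3: at line 2 remove [lch] add [nikl,yfbn] -> 5 lines: ovot aeq nikl yfbn iyaa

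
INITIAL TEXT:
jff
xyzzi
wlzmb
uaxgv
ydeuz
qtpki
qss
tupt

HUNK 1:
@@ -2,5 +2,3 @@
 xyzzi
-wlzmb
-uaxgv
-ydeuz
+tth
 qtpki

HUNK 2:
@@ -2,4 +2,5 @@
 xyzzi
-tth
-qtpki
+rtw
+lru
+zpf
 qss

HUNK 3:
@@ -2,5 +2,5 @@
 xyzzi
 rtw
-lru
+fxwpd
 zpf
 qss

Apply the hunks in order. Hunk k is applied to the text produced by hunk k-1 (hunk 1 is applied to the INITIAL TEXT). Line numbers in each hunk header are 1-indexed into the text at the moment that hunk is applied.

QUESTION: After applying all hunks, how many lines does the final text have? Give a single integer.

Hunk 1: at line 2 remove [wlzmb,uaxgv,ydeuz] add [tth] -> 6 lines: jff xyzzi tth qtpki qss tupt
Hunk 2: at line 2 remove [tth,qtpki] add [rtw,lru,zpf] -> 7 lines: jff xyzzi rtw lru zpf qss tupt
Hunk 3: at line 2 remove [lru] add [fxwpd] -> 7 lines: jff xyzzi rtw fxwpd zpf qss tupt
Final line count: 7

Answer: 7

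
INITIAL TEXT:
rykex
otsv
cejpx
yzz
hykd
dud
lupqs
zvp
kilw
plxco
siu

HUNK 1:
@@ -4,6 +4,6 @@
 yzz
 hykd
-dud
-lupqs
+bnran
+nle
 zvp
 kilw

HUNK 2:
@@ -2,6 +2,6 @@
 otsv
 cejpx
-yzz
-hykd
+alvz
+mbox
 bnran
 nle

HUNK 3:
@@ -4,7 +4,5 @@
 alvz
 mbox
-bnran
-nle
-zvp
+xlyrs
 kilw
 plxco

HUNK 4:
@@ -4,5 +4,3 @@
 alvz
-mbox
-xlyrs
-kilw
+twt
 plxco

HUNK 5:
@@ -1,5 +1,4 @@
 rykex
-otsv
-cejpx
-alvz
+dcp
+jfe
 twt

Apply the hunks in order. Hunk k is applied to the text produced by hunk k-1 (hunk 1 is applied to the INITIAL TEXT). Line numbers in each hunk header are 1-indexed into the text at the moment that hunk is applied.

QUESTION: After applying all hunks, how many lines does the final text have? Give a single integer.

Answer: 6

Derivation:
Hunk 1: at line 4 remove [dud,lupqs] add [bnran,nle] -> 11 lines: rykex otsv cejpx yzz hykd bnran nle zvp kilw plxco siu
Hunk 2: at line 2 remove [yzz,hykd] add [alvz,mbox] -> 11 lines: rykex otsv cejpx alvz mbox bnran nle zvp kilw plxco siu
Hunk 3: at line 4 remove [bnran,nle,zvp] add [xlyrs] -> 9 lines: rykex otsv cejpx alvz mbox xlyrs kilw plxco siu
Hunk 4: at line 4 remove [mbox,xlyrs,kilw] add [twt] -> 7 lines: rykex otsv cejpx alvz twt plxco siu
Hunk 5: at line 1 remove [otsv,cejpx,alvz] add [dcp,jfe] -> 6 lines: rykex dcp jfe twt plxco siu
Final line count: 6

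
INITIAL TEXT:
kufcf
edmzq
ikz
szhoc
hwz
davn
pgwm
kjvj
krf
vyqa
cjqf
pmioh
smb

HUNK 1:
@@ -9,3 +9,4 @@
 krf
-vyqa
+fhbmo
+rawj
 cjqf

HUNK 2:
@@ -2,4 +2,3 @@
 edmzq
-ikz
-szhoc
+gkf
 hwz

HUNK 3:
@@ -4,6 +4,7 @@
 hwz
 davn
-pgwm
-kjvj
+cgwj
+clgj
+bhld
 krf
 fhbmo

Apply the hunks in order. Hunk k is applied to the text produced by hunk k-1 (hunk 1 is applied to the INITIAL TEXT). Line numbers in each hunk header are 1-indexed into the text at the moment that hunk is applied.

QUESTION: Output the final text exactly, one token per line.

Answer: kufcf
edmzq
gkf
hwz
davn
cgwj
clgj
bhld
krf
fhbmo
rawj
cjqf
pmioh
smb

Derivation:
Hunk 1: at line 9 remove [vyqa] add [fhbmo,rawj] -> 14 lines: kufcf edmzq ikz szhoc hwz davn pgwm kjvj krf fhbmo rawj cjqf pmioh smb
Hunk 2: at line 2 remove [ikz,szhoc] add [gkf] -> 13 lines: kufcf edmzq gkf hwz davn pgwm kjvj krf fhbmo rawj cjqf pmioh smb
Hunk 3: at line 4 remove [pgwm,kjvj] add [cgwj,clgj,bhld] -> 14 lines: kufcf edmzq gkf hwz davn cgwj clgj bhld krf fhbmo rawj cjqf pmioh smb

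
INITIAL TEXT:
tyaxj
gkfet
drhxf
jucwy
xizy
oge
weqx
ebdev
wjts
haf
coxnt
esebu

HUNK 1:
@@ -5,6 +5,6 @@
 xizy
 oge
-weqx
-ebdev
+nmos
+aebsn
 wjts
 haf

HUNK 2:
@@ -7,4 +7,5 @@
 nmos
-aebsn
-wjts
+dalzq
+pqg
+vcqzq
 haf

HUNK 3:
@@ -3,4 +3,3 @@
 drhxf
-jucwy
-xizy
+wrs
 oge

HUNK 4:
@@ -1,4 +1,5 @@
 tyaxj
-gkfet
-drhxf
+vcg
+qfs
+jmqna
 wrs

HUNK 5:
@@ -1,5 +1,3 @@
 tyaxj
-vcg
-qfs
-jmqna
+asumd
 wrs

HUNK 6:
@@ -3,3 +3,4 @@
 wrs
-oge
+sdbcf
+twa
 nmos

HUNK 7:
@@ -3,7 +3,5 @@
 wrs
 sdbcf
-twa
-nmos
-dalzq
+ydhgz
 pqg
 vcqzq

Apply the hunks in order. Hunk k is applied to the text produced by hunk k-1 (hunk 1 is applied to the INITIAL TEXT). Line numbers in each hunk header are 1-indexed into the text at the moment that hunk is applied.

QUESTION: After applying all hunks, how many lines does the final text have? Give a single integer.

Answer: 10

Derivation:
Hunk 1: at line 5 remove [weqx,ebdev] add [nmos,aebsn] -> 12 lines: tyaxj gkfet drhxf jucwy xizy oge nmos aebsn wjts haf coxnt esebu
Hunk 2: at line 7 remove [aebsn,wjts] add [dalzq,pqg,vcqzq] -> 13 lines: tyaxj gkfet drhxf jucwy xizy oge nmos dalzq pqg vcqzq haf coxnt esebu
Hunk 3: at line 3 remove [jucwy,xizy] add [wrs] -> 12 lines: tyaxj gkfet drhxf wrs oge nmos dalzq pqg vcqzq haf coxnt esebu
Hunk 4: at line 1 remove [gkfet,drhxf] add [vcg,qfs,jmqna] -> 13 lines: tyaxj vcg qfs jmqna wrs oge nmos dalzq pqg vcqzq haf coxnt esebu
Hunk 5: at line 1 remove [vcg,qfs,jmqna] add [asumd] -> 11 lines: tyaxj asumd wrs oge nmos dalzq pqg vcqzq haf coxnt esebu
Hunk 6: at line 3 remove [oge] add [sdbcf,twa] -> 12 lines: tyaxj asumd wrs sdbcf twa nmos dalzq pqg vcqzq haf coxnt esebu
Hunk 7: at line 3 remove [twa,nmos,dalzq] add [ydhgz] -> 10 lines: tyaxj asumd wrs sdbcf ydhgz pqg vcqzq haf coxnt esebu
Final line count: 10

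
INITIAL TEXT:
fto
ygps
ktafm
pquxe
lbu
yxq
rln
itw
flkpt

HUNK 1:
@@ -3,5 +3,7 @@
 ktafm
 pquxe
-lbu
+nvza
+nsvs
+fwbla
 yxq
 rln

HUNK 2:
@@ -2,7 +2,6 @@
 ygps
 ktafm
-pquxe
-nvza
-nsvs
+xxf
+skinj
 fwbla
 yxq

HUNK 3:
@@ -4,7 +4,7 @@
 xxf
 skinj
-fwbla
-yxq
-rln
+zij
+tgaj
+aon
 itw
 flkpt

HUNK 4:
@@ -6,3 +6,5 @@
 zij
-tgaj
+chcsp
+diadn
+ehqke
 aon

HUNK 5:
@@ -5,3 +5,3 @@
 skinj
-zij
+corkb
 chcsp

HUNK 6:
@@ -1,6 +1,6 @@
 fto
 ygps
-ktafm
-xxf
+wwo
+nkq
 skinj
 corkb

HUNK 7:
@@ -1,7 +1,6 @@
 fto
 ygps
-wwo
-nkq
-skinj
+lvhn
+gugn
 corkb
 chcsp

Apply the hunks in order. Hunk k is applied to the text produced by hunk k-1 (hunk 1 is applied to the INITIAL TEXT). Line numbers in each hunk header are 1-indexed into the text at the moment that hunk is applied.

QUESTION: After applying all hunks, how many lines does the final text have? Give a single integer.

Answer: 11

Derivation:
Hunk 1: at line 3 remove [lbu] add [nvza,nsvs,fwbla] -> 11 lines: fto ygps ktafm pquxe nvza nsvs fwbla yxq rln itw flkpt
Hunk 2: at line 2 remove [pquxe,nvza,nsvs] add [xxf,skinj] -> 10 lines: fto ygps ktafm xxf skinj fwbla yxq rln itw flkpt
Hunk 3: at line 4 remove [fwbla,yxq,rln] add [zij,tgaj,aon] -> 10 lines: fto ygps ktafm xxf skinj zij tgaj aon itw flkpt
Hunk 4: at line 6 remove [tgaj] add [chcsp,diadn,ehqke] -> 12 lines: fto ygps ktafm xxf skinj zij chcsp diadn ehqke aon itw flkpt
Hunk 5: at line 5 remove [zij] add [corkb] -> 12 lines: fto ygps ktafm xxf skinj corkb chcsp diadn ehqke aon itw flkpt
Hunk 6: at line 1 remove [ktafm,xxf] add [wwo,nkq] -> 12 lines: fto ygps wwo nkq skinj corkb chcsp diadn ehqke aon itw flkpt
Hunk 7: at line 1 remove [wwo,nkq,skinj] add [lvhn,gugn] -> 11 lines: fto ygps lvhn gugn corkb chcsp diadn ehqke aon itw flkpt
Final line count: 11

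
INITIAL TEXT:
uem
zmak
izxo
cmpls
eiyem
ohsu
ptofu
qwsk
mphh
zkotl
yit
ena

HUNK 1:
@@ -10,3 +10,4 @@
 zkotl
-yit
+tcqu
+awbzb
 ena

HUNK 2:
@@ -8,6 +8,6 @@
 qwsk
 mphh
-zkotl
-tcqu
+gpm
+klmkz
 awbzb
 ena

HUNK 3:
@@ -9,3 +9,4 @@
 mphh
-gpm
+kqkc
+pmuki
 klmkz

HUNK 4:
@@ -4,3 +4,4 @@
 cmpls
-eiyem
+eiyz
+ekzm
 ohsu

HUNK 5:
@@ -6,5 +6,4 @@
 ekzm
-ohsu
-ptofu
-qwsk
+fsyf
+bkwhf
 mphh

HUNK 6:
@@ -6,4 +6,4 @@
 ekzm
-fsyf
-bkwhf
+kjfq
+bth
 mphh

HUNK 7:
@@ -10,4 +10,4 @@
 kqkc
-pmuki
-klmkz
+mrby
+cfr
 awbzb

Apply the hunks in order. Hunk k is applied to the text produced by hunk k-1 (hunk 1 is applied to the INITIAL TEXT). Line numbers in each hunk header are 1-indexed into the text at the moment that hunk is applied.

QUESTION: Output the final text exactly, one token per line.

Hunk 1: at line 10 remove [yit] add [tcqu,awbzb] -> 13 lines: uem zmak izxo cmpls eiyem ohsu ptofu qwsk mphh zkotl tcqu awbzb ena
Hunk 2: at line 8 remove [zkotl,tcqu] add [gpm,klmkz] -> 13 lines: uem zmak izxo cmpls eiyem ohsu ptofu qwsk mphh gpm klmkz awbzb ena
Hunk 3: at line 9 remove [gpm] add [kqkc,pmuki] -> 14 lines: uem zmak izxo cmpls eiyem ohsu ptofu qwsk mphh kqkc pmuki klmkz awbzb ena
Hunk 4: at line 4 remove [eiyem] add [eiyz,ekzm] -> 15 lines: uem zmak izxo cmpls eiyz ekzm ohsu ptofu qwsk mphh kqkc pmuki klmkz awbzb ena
Hunk 5: at line 6 remove [ohsu,ptofu,qwsk] add [fsyf,bkwhf] -> 14 lines: uem zmak izxo cmpls eiyz ekzm fsyf bkwhf mphh kqkc pmuki klmkz awbzb ena
Hunk 6: at line 6 remove [fsyf,bkwhf] add [kjfq,bth] -> 14 lines: uem zmak izxo cmpls eiyz ekzm kjfq bth mphh kqkc pmuki klmkz awbzb ena
Hunk 7: at line 10 remove [pmuki,klmkz] add [mrby,cfr] -> 14 lines: uem zmak izxo cmpls eiyz ekzm kjfq bth mphh kqkc mrby cfr awbzb ena

Answer: uem
zmak
izxo
cmpls
eiyz
ekzm
kjfq
bth
mphh
kqkc
mrby
cfr
awbzb
ena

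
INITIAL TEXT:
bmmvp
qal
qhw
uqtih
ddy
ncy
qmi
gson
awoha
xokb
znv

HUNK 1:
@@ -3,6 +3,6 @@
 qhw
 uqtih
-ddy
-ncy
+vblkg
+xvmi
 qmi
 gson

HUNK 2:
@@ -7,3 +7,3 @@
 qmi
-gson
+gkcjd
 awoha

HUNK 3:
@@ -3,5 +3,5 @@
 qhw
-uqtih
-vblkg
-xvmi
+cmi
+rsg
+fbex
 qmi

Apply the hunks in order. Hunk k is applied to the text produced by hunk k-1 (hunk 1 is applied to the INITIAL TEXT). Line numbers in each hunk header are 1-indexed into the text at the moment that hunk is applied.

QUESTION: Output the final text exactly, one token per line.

Hunk 1: at line 3 remove [ddy,ncy] add [vblkg,xvmi] -> 11 lines: bmmvp qal qhw uqtih vblkg xvmi qmi gson awoha xokb znv
Hunk 2: at line 7 remove [gson] add [gkcjd] -> 11 lines: bmmvp qal qhw uqtih vblkg xvmi qmi gkcjd awoha xokb znv
Hunk 3: at line 3 remove [uqtih,vblkg,xvmi] add [cmi,rsg,fbex] -> 11 lines: bmmvp qal qhw cmi rsg fbex qmi gkcjd awoha xokb znv

Answer: bmmvp
qal
qhw
cmi
rsg
fbex
qmi
gkcjd
awoha
xokb
znv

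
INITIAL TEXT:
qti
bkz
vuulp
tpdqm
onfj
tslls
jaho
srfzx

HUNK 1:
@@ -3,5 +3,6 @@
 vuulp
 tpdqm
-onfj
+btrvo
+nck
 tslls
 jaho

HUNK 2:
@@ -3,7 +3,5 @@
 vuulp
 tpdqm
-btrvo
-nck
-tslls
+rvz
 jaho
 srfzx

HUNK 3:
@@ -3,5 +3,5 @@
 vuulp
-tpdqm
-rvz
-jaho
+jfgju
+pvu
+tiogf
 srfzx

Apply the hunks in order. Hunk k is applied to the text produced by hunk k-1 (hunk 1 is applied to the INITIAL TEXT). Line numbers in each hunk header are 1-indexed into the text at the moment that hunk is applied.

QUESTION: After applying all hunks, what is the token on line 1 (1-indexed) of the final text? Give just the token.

Answer: qti

Derivation:
Hunk 1: at line 3 remove [onfj] add [btrvo,nck] -> 9 lines: qti bkz vuulp tpdqm btrvo nck tslls jaho srfzx
Hunk 2: at line 3 remove [btrvo,nck,tslls] add [rvz] -> 7 lines: qti bkz vuulp tpdqm rvz jaho srfzx
Hunk 3: at line 3 remove [tpdqm,rvz,jaho] add [jfgju,pvu,tiogf] -> 7 lines: qti bkz vuulp jfgju pvu tiogf srfzx
Final line 1: qti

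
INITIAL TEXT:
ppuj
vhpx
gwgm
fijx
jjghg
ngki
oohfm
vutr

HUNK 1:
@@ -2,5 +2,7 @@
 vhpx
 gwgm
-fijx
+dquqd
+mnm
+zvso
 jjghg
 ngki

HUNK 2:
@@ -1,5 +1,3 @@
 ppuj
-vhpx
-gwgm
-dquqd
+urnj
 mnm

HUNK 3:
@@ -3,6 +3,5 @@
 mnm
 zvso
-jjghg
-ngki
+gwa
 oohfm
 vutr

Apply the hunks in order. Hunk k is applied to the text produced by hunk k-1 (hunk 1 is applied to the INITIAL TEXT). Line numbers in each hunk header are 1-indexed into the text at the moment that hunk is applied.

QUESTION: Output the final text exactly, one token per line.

Answer: ppuj
urnj
mnm
zvso
gwa
oohfm
vutr

Derivation:
Hunk 1: at line 2 remove [fijx] add [dquqd,mnm,zvso] -> 10 lines: ppuj vhpx gwgm dquqd mnm zvso jjghg ngki oohfm vutr
Hunk 2: at line 1 remove [vhpx,gwgm,dquqd] add [urnj] -> 8 lines: ppuj urnj mnm zvso jjghg ngki oohfm vutr
Hunk 3: at line 3 remove [jjghg,ngki] add [gwa] -> 7 lines: ppuj urnj mnm zvso gwa oohfm vutr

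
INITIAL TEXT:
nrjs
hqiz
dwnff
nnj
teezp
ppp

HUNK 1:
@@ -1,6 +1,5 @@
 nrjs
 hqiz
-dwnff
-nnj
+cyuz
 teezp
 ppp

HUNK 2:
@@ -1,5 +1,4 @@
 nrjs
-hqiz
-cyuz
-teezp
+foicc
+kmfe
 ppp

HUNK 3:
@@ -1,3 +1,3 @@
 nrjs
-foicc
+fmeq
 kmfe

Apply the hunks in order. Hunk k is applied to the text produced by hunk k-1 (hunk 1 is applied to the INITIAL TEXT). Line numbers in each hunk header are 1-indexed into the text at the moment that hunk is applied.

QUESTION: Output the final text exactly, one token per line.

Answer: nrjs
fmeq
kmfe
ppp

Derivation:
Hunk 1: at line 1 remove [dwnff,nnj] add [cyuz] -> 5 lines: nrjs hqiz cyuz teezp ppp
Hunk 2: at line 1 remove [hqiz,cyuz,teezp] add [foicc,kmfe] -> 4 lines: nrjs foicc kmfe ppp
Hunk 3: at line 1 remove [foicc] add [fmeq] -> 4 lines: nrjs fmeq kmfe ppp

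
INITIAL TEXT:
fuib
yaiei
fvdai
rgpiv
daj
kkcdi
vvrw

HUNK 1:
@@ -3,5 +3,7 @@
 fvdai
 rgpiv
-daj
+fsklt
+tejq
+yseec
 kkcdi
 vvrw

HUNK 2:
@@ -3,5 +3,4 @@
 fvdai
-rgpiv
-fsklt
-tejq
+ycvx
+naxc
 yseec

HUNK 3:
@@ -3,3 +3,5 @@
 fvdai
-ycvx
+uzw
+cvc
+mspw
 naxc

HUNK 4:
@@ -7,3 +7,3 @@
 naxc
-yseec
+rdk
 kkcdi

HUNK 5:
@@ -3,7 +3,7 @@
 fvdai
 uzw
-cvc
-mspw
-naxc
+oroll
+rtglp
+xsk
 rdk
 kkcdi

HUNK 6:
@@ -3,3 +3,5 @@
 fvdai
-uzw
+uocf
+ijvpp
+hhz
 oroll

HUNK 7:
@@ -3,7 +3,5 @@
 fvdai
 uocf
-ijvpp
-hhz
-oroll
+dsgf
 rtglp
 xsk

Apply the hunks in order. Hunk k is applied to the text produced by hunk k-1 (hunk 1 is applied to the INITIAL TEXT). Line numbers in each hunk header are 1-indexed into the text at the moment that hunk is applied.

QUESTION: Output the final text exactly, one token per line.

Answer: fuib
yaiei
fvdai
uocf
dsgf
rtglp
xsk
rdk
kkcdi
vvrw

Derivation:
Hunk 1: at line 3 remove [daj] add [fsklt,tejq,yseec] -> 9 lines: fuib yaiei fvdai rgpiv fsklt tejq yseec kkcdi vvrw
Hunk 2: at line 3 remove [rgpiv,fsklt,tejq] add [ycvx,naxc] -> 8 lines: fuib yaiei fvdai ycvx naxc yseec kkcdi vvrw
Hunk 3: at line 3 remove [ycvx] add [uzw,cvc,mspw] -> 10 lines: fuib yaiei fvdai uzw cvc mspw naxc yseec kkcdi vvrw
Hunk 4: at line 7 remove [yseec] add [rdk] -> 10 lines: fuib yaiei fvdai uzw cvc mspw naxc rdk kkcdi vvrw
Hunk 5: at line 3 remove [cvc,mspw,naxc] add [oroll,rtglp,xsk] -> 10 lines: fuib yaiei fvdai uzw oroll rtglp xsk rdk kkcdi vvrw
Hunk 6: at line 3 remove [uzw] add [uocf,ijvpp,hhz] -> 12 lines: fuib yaiei fvdai uocf ijvpp hhz oroll rtglp xsk rdk kkcdi vvrw
Hunk 7: at line 3 remove [ijvpp,hhz,oroll] add [dsgf] -> 10 lines: fuib yaiei fvdai uocf dsgf rtglp xsk rdk kkcdi vvrw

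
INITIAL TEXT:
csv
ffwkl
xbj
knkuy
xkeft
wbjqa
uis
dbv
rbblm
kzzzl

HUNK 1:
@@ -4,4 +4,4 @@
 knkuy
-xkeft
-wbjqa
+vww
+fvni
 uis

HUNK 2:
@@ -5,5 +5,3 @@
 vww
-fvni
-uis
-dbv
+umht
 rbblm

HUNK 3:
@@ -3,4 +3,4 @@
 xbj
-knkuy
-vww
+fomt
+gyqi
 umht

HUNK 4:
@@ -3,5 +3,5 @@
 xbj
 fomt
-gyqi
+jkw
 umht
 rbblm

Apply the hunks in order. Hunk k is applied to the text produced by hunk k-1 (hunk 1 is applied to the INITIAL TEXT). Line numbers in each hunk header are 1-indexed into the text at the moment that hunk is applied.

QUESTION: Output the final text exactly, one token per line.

Answer: csv
ffwkl
xbj
fomt
jkw
umht
rbblm
kzzzl

Derivation:
Hunk 1: at line 4 remove [xkeft,wbjqa] add [vww,fvni] -> 10 lines: csv ffwkl xbj knkuy vww fvni uis dbv rbblm kzzzl
Hunk 2: at line 5 remove [fvni,uis,dbv] add [umht] -> 8 lines: csv ffwkl xbj knkuy vww umht rbblm kzzzl
Hunk 3: at line 3 remove [knkuy,vww] add [fomt,gyqi] -> 8 lines: csv ffwkl xbj fomt gyqi umht rbblm kzzzl
Hunk 4: at line 3 remove [gyqi] add [jkw] -> 8 lines: csv ffwkl xbj fomt jkw umht rbblm kzzzl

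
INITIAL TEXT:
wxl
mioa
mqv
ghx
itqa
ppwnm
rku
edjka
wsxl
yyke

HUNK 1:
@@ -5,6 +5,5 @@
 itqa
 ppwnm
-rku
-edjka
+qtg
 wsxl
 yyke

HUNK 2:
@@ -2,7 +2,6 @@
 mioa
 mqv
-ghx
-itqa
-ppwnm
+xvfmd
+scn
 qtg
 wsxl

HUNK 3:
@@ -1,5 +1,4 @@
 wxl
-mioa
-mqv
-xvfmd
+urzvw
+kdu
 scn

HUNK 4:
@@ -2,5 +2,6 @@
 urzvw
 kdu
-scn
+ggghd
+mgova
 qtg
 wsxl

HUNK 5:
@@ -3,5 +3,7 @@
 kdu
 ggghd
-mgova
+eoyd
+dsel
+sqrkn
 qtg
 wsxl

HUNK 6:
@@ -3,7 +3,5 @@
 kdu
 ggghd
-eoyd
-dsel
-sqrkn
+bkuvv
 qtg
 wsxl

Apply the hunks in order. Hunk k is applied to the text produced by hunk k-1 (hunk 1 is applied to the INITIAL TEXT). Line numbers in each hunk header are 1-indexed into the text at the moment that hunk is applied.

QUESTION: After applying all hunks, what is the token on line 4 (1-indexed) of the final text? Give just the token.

Hunk 1: at line 5 remove [rku,edjka] add [qtg] -> 9 lines: wxl mioa mqv ghx itqa ppwnm qtg wsxl yyke
Hunk 2: at line 2 remove [ghx,itqa,ppwnm] add [xvfmd,scn] -> 8 lines: wxl mioa mqv xvfmd scn qtg wsxl yyke
Hunk 3: at line 1 remove [mioa,mqv,xvfmd] add [urzvw,kdu] -> 7 lines: wxl urzvw kdu scn qtg wsxl yyke
Hunk 4: at line 2 remove [scn] add [ggghd,mgova] -> 8 lines: wxl urzvw kdu ggghd mgova qtg wsxl yyke
Hunk 5: at line 3 remove [mgova] add [eoyd,dsel,sqrkn] -> 10 lines: wxl urzvw kdu ggghd eoyd dsel sqrkn qtg wsxl yyke
Hunk 6: at line 3 remove [eoyd,dsel,sqrkn] add [bkuvv] -> 8 lines: wxl urzvw kdu ggghd bkuvv qtg wsxl yyke
Final line 4: ggghd

Answer: ggghd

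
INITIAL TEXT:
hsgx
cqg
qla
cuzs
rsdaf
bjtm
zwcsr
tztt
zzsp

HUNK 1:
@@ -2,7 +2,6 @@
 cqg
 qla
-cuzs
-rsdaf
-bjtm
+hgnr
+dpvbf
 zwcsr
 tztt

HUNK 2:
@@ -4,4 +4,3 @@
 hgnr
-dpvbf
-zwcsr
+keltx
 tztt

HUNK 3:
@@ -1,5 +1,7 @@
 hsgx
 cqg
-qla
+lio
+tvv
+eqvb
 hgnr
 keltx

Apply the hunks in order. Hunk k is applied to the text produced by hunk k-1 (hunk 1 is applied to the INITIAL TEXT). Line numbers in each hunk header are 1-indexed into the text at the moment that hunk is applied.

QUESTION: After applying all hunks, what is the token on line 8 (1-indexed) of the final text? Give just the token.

Hunk 1: at line 2 remove [cuzs,rsdaf,bjtm] add [hgnr,dpvbf] -> 8 lines: hsgx cqg qla hgnr dpvbf zwcsr tztt zzsp
Hunk 2: at line 4 remove [dpvbf,zwcsr] add [keltx] -> 7 lines: hsgx cqg qla hgnr keltx tztt zzsp
Hunk 3: at line 1 remove [qla] add [lio,tvv,eqvb] -> 9 lines: hsgx cqg lio tvv eqvb hgnr keltx tztt zzsp
Final line 8: tztt

Answer: tztt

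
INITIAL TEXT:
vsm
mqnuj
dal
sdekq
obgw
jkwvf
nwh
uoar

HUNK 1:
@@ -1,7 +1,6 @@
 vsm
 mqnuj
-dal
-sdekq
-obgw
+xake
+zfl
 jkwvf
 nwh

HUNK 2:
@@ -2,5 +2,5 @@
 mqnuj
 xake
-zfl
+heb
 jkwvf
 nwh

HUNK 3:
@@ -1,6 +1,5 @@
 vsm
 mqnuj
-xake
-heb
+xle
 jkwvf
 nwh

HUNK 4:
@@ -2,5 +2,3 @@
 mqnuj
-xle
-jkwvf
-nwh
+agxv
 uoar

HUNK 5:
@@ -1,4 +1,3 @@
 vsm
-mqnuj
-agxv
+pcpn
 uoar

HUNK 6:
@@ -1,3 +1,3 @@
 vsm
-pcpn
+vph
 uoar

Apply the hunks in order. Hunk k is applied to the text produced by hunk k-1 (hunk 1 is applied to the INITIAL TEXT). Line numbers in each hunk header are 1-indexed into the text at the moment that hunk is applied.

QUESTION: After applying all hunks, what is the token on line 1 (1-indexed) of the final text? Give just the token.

Hunk 1: at line 1 remove [dal,sdekq,obgw] add [xake,zfl] -> 7 lines: vsm mqnuj xake zfl jkwvf nwh uoar
Hunk 2: at line 2 remove [zfl] add [heb] -> 7 lines: vsm mqnuj xake heb jkwvf nwh uoar
Hunk 3: at line 1 remove [xake,heb] add [xle] -> 6 lines: vsm mqnuj xle jkwvf nwh uoar
Hunk 4: at line 2 remove [xle,jkwvf,nwh] add [agxv] -> 4 lines: vsm mqnuj agxv uoar
Hunk 5: at line 1 remove [mqnuj,agxv] add [pcpn] -> 3 lines: vsm pcpn uoar
Hunk 6: at line 1 remove [pcpn] add [vph] -> 3 lines: vsm vph uoar
Final line 1: vsm

Answer: vsm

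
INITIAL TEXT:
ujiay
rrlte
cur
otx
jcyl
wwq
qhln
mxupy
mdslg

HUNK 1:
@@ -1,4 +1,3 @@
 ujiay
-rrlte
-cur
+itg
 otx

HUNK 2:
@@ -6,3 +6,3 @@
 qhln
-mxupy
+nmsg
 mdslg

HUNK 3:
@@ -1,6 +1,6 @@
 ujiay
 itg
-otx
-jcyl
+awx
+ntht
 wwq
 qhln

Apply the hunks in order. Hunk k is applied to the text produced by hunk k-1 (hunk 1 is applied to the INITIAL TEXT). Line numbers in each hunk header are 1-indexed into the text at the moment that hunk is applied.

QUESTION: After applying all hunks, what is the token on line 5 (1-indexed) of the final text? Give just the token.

Hunk 1: at line 1 remove [rrlte,cur] add [itg] -> 8 lines: ujiay itg otx jcyl wwq qhln mxupy mdslg
Hunk 2: at line 6 remove [mxupy] add [nmsg] -> 8 lines: ujiay itg otx jcyl wwq qhln nmsg mdslg
Hunk 3: at line 1 remove [otx,jcyl] add [awx,ntht] -> 8 lines: ujiay itg awx ntht wwq qhln nmsg mdslg
Final line 5: wwq

Answer: wwq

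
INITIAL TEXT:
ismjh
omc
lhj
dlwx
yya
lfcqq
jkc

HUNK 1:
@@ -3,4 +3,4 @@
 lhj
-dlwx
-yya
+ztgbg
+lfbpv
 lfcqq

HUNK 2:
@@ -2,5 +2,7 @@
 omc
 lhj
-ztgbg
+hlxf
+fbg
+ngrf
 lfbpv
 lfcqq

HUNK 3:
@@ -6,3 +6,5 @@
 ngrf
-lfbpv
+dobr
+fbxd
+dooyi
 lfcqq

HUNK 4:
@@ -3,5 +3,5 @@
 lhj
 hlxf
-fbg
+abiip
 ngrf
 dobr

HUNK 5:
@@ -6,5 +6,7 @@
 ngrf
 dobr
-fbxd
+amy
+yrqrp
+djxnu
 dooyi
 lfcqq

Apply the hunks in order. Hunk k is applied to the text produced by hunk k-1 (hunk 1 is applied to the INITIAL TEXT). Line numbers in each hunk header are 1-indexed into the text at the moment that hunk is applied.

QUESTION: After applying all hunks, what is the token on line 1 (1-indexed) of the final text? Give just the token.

Hunk 1: at line 3 remove [dlwx,yya] add [ztgbg,lfbpv] -> 7 lines: ismjh omc lhj ztgbg lfbpv lfcqq jkc
Hunk 2: at line 2 remove [ztgbg] add [hlxf,fbg,ngrf] -> 9 lines: ismjh omc lhj hlxf fbg ngrf lfbpv lfcqq jkc
Hunk 3: at line 6 remove [lfbpv] add [dobr,fbxd,dooyi] -> 11 lines: ismjh omc lhj hlxf fbg ngrf dobr fbxd dooyi lfcqq jkc
Hunk 4: at line 3 remove [fbg] add [abiip] -> 11 lines: ismjh omc lhj hlxf abiip ngrf dobr fbxd dooyi lfcqq jkc
Hunk 5: at line 6 remove [fbxd] add [amy,yrqrp,djxnu] -> 13 lines: ismjh omc lhj hlxf abiip ngrf dobr amy yrqrp djxnu dooyi lfcqq jkc
Final line 1: ismjh

Answer: ismjh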